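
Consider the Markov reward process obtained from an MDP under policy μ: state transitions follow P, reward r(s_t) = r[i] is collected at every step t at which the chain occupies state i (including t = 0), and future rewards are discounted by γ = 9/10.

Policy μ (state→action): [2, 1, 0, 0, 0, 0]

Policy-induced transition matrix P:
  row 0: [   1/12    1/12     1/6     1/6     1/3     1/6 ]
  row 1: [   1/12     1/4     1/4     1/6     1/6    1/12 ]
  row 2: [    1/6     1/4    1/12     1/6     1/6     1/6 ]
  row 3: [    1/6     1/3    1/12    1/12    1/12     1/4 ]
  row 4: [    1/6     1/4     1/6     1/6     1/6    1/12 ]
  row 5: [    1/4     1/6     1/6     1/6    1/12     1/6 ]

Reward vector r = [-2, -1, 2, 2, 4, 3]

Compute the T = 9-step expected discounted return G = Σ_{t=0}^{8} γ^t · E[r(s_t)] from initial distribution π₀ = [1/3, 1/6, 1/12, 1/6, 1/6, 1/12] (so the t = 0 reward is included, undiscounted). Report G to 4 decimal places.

t=0: π = [0.3333, 0.1667, 0.0833, 0.1667, 0.1667, 0.0833], E[r] = 0.5833, γ^t·E[r] = 0.583333, running G = 0.583333
t=1: π = [0.1319, 0.2014, 0.1597, 0.1528, 0.2014, 0.1528], E[r] = 1.4236, γ^t·E[r] = 1.281250, running G = 1.864583
t=2: π = [0.1516, 0.2280, 0.1574, 0.1539, 0.1632, 0.1458], E[r] = 1.1817, γ^t·E[r] = 0.957188, running G = 2.821771
t=3: π = [0.1472, 0.2254, 0.1597, 0.1538, 0.1670, 0.1469], E[r] = 1.2159, γ^t·E[r] = 0.886359, running G = 3.708130
t=4: π = [0.1479, 0.2260, 0.1593, 0.1538, 0.1661, 0.1468], E[r] = 1.2095, γ^t·E[r] = 0.793542, running G = 4.501672
t=5: π = [0.1477, 0.2259, 0.1594, 0.1538, 0.1663, 0.1468], E[r] = 1.2105, γ^t·E[r] = 0.714802, running G = 5.216473
t=6: π = [0.1478, 0.2260, 0.1594, 0.1538, 0.1662, 0.1468], E[r] = 1.2103, γ^t·E[r] = 0.643227, running G = 5.859700
t=7: π = [0.1478, 0.2260, 0.1594, 0.1538, 0.1662, 0.1468], E[r] = 1.2104, γ^t·E[r] = 0.578919, running G = 6.438619
t=8: π = [0.1478, 0.2260, 0.1594, 0.1538, 0.1662, 0.1468], E[r] = 1.2104, γ^t·E[r] = 0.521025, running G = 6.959644

G = 6.9596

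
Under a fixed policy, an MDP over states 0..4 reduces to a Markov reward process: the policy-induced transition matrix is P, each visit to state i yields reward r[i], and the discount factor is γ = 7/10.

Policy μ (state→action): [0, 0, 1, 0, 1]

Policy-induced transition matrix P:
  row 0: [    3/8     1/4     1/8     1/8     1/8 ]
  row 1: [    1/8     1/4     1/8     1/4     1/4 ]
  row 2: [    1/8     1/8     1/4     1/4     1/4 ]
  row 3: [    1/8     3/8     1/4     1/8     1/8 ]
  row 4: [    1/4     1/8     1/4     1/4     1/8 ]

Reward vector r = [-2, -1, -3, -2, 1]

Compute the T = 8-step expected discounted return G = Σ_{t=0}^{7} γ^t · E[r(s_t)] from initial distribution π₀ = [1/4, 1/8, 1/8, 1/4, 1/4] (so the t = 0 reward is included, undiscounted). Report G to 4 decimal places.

G = -4.3632

t=0: π = [0.2500, 0.1250, 0.1250, 0.2500, 0.2500], E[r] = -1.2500, γ^t·E[r] = -1.250000, running G = -1.250000
t=1: π = [0.2188, 0.2344, 0.2031, 0.1875, 0.1563], E[r] = -1.5000, γ^t·E[r] = -1.050000, running G = -2.300000
t=2: π = [0.1992, 0.2285, 0.1934, 0.1992, 0.1797], E[r] = -1.4258, γ^t·E[r] = -0.698633, running G = -2.998633
t=3: π = [0.1973, 0.2283, 0.1965, 0.2002, 0.1777], E[r] = -1.4351, γ^t·E[r] = -0.492225, running G = -3.490858
t=4: π = [0.1965, 0.2282, 0.1968, 0.2003, 0.1781], E[r] = -1.4343, γ^t·E[r] = -0.344367, running G = -3.835225
t=5: π = [0.1964, 0.2282, 0.1969, 0.2004, 0.1781], E[r] = -1.4343, γ^t·E[r] = -0.241068, running G = -4.076293
t=6: π = [0.1964, 0.2282, 0.1969, 0.2004, 0.1781], E[r] = -1.4344, γ^t·E[r] = -0.168750, running G = -4.245044
t=7: π = [0.1964, 0.2282, 0.1969, 0.2004, 0.1781], E[r] = -1.4344, γ^t·E[r] = -0.118125, running G = -4.363169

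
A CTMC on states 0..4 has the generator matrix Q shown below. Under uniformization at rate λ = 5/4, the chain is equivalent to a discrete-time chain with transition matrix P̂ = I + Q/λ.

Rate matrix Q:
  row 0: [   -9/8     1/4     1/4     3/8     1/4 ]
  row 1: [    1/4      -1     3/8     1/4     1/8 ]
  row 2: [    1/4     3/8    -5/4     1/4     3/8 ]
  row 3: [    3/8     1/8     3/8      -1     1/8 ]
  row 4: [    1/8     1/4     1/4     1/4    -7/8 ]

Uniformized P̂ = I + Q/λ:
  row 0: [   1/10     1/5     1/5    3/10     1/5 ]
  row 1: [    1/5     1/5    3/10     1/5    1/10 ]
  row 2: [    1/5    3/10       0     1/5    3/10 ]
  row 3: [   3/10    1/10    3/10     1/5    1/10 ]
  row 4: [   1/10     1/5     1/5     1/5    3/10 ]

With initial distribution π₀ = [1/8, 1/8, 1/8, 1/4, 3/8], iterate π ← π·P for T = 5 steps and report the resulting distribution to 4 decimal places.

t=0: π = [0.1250, 0.1250, 0.1250, 0.2500, 0.3750]
t=1: π = [0.1750, 0.1875, 0.2125, 0.2125, 0.2125]
t=2: π = [0.1825, 0.2000, 0.1975, 0.2175, 0.2025]
t=3: π = [0.1833, 0.1980, 0.2023, 0.2183, 0.1983]
t=4: π = [0.1837, 0.1984, 0.2012, 0.2183, 0.1984]
t=5: π = [0.1836, 0.1983, 0.2014, 0.2184, 0.1983]

π = [0.1836, 0.1983, 0.2014, 0.2184, 0.1983]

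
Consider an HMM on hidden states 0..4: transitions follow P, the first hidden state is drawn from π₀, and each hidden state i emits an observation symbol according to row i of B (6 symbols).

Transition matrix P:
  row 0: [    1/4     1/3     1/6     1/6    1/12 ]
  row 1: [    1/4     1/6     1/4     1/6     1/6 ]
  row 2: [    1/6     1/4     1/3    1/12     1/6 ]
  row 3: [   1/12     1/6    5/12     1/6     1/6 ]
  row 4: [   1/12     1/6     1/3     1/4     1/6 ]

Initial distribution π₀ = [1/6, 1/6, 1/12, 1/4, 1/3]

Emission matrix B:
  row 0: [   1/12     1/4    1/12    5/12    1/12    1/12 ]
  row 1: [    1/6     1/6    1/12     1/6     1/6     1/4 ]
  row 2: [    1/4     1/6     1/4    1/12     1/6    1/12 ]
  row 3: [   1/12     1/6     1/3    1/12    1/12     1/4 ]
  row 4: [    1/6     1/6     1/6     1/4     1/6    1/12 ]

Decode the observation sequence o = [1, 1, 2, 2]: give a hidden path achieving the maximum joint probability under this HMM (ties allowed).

path = [4, 2, 2, 2]

t=0: δ = [4.167e-02, 2.778e-02, 1.389e-02, 4.167e-02, 5.556e-02]  (obs o_0=1)
t=1: δ = [2.604e-03, 2.315e-03, 3.086e-03, 2.315e-03, 1.543e-03]  ψ = [0, 0, 4, 4, 4]  (obs o_1=1)
t=2: δ = [5.425e-05, 7.234e-05, 2.572e-04, 1.447e-04, 8.573e-05]  ψ = [0, 0, 2, 0, 2]  (obs o_2=2)
t=3: δ = [3.572e-06, 5.358e-06, 2.143e-05, 8.038e-06, 7.144e-06]  ψ = [2, 2, 2, 3, 2]  (obs o_3=2)
backtrack: best end state = 2; path = [4, 2, 2, 2]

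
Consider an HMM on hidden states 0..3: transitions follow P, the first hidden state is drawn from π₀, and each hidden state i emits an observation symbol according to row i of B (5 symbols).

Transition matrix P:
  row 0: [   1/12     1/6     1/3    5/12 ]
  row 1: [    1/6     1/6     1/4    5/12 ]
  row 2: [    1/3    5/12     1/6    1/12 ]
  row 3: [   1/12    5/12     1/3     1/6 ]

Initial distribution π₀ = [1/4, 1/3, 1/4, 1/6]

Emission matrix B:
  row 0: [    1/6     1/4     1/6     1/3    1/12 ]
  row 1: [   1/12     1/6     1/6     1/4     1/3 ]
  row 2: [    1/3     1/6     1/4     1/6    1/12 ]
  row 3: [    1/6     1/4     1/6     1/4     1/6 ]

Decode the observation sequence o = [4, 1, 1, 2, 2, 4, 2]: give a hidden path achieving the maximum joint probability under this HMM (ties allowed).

t=0: δ = [2.083e-02, 1.111e-01, 2.083e-02, 2.778e-02]  (obs o_0=4)
t=1: δ = [4.630e-03, 3.086e-03, 4.630e-03, 1.157e-02]  ψ = [1, 1, 1, 1]  (obs o_1=1)
t=2: δ = [3.858e-04, 8.038e-04, 6.430e-04, 4.823e-04]  ψ = [2, 3, 3, 0]  (obs o_2=1)
t=3: δ = [3.572e-05, 4.465e-05, 5.023e-05, 5.582e-05]  ψ = [2, 2, 1, 1]  (obs o_3=2)
t=4: δ = [2.791e-06, 3.876e-06, 4.651e-06, 3.101e-06]  ψ = [2, 3, 3, 1]  (obs o_4=2)
t=5: δ = [1.292e-07, 6.460e-07, 8.614e-08, 2.692e-07]  ψ = [2, 2, 3, 1]  (obs o_5=4)
t=6: δ = [1.795e-08, 1.869e-08, 4.038e-08, 4.486e-08]  ψ = [1, 3, 1, 1]  (obs o_6=2)
backtrack: best end state = 3; path = [1, 3, 1, 3, 2, 1, 3]

path = [1, 3, 1, 3, 2, 1, 3]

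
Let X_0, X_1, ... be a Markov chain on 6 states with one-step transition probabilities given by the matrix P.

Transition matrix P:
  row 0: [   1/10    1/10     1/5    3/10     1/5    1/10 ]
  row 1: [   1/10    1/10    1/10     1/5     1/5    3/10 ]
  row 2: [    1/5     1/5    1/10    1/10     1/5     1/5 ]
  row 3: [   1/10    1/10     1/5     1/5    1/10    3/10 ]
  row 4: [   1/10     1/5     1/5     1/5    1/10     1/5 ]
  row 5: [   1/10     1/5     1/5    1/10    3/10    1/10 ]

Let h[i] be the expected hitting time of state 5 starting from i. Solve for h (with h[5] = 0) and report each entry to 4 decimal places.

First-step conditioning: h[5] = 0; for i ≠ 5, h[i] = 1 + Σ_k P[i][k]·h[k].
  h[0] = 1 + 1/10·h[0] + 1/10·h[1] + 1/5·h[2] + 3/10·h[3] + 1/5·h[4]
  h[1] = 1 + 1/10·h[0] + 1/10·h[1] + 1/10·h[2] + 1/5·h[3] + 1/5·h[4]
  h[2] = 1 + 1/5·h[0] + 1/5·h[1] + 1/10·h[2] + 1/10·h[3] + 1/5·h[4]
  h[3] = 1 + 1/10·h[0] + 1/10·h[1] + 1/5·h[2] + 1/5·h[3] + 1/10·h[4]
  h[4] = 1 + 1/10·h[0] + 1/5·h[1] + 1/5·h[2] + 1/5·h[3] + 1/10·h[4]
Solving the 5×5 linear system over states ≠ 5 gives exactly h = [493/100, 61/15, 4103/900, 3667/900, 4033/900, 0] (h[5] = 0 is the target).

h = [4.9300, 4.0667, 4.5589, 4.0744, 4.4811, 0.0000]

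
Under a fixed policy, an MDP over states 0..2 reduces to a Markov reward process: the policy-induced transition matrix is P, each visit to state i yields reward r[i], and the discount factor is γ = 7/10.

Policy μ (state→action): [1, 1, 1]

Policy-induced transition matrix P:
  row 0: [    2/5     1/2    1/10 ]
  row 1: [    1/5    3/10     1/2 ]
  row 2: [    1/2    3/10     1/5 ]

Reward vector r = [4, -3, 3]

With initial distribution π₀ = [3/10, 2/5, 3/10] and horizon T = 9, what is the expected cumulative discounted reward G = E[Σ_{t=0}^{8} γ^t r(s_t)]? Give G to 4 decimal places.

t=0: π = [0.3000, 0.4000, 0.3000], E[r] = 0.9000, γ^t·E[r] = 0.900000, running G = 0.900000
t=1: π = [0.3500, 0.3600, 0.2900], E[r] = 1.1900, γ^t·E[r] = 0.833000, running G = 1.733000
t=2: π = [0.3570, 0.3700, 0.2730], E[r] = 1.1370, γ^t·E[r] = 0.557130, running G = 2.290130
t=3: π = [0.3533, 0.3714, 0.2753], E[r] = 1.1249, γ^t·E[r] = 0.385841, running G = 2.675971
t=4: π = [0.3533, 0.3707, 0.2761], E[r] = 1.1293, γ^t·E[r] = 0.271143, running G = 2.947113
t=5: π = [0.3535, 0.3707, 0.2759], E[r] = 1.1296, γ^t·E[r] = 0.189848, running G = 3.136961
t=6: π = [0.3535, 0.3707, 0.2758], E[r] = 1.1293, γ^t·E[r] = 0.132859, running G = 3.269820
t=7: π = [0.3534, 0.3707, 0.2759], E[r] = 1.1293, γ^t·E[r] = 0.093002, running G = 3.362823
t=8: π = [0.3534, 0.3707, 0.2759], E[r] = 1.1293, γ^t·E[r] = 0.065103, running G = 3.427926

G = 3.4279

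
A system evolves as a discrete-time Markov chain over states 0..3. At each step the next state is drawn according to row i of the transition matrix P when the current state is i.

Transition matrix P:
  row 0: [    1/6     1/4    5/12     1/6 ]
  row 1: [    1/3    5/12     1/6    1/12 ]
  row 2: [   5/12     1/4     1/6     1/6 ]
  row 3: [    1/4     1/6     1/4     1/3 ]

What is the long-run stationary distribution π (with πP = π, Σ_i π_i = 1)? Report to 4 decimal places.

π = [0.2916, 0.2828, 0.2539, 0.1717]

Balance equations π_j = Σ_i π_i·P[i][j]:
  π_0 = 1/6·π_0 + 1/3·π_1 + 5/12·π_2 + 1/4·π_3
  π_1 = 1/4·π_0 + 5/12·π_1 + 1/4·π_2 + 1/6·π_3
  π_2 = 5/12·π_0 + 1/6·π_1 + 1/6·π_2 + 1/4·π_3
  normalize: π_0 + π_1 + π_2 + π_3 = 1
Solving the linear system gives exactly π = [433/1485, 28/99, 377/1485, 17/99].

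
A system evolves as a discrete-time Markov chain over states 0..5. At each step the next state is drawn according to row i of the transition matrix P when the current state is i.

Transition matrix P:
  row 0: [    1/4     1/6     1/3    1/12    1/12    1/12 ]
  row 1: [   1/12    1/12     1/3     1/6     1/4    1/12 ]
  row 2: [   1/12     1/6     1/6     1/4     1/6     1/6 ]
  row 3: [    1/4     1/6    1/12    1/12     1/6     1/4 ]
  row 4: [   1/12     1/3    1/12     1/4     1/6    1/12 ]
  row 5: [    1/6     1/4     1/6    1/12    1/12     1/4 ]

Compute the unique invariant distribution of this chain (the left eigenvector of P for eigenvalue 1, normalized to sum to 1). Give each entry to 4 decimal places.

π = [0.1468, 0.1897, 0.1964, 0.1582, 0.1576, 0.1513]

Balance equations π_j = Σ_i π_i·P[i][j]:
  π_0 = 1/4·π_0 + 1/12·π_1 + 1/12·π_2 + 1/4·π_3 + 1/12·π_4 + 1/6·π_5
  π_1 = 1/6·π_0 + 1/12·π_1 + 1/6·π_2 + 1/6·π_3 + 1/3·π_4 + 1/4·π_5
  π_2 = 1/3·π_0 + 1/3·π_1 + 1/6·π_2 + 1/12·π_3 + 1/12·π_4 + 1/6·π_5
  π_3 = 1/12·π_0 + 1/6·π_1 + 1/4·π_2 + 1/12·π_3 + 1/4·π_4 + 1/12·π_5
  π_4 = 1/12·π_0 + 1/4·π_1 + 1/6·π_2 + 1/6·π_3 + 1/6·π_4 + 1/12·π_5
  normalize: π_0 + π_1 + π_2 + π_3 + π_4 + π_5 = 1
Solving the linear system gives exactly π = [18232/124231, 23571/124231, 24403/124231, 19648/124231, 19584/124231, 18793/124231].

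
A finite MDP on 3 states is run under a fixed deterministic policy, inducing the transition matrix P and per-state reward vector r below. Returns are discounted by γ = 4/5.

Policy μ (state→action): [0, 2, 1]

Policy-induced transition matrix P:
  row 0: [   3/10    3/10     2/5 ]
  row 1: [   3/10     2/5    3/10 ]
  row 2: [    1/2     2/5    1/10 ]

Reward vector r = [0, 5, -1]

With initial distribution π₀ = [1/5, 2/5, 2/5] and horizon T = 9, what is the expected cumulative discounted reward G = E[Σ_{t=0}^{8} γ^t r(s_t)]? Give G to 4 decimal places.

G = 6.8171

t=0: π = [0.2000, 0.4000, 0.4000], E[r] = 1.6000, γ^t·E[r] = 1.600000, running G = 1.600000
t=1: π = [0.3800, 0.3800, 0.2400], E[r] = 1.6600, γ^t·E[r] = 1.328000, running G = 2.928000
t=2: π = [0.3480, 0.3620, 0.2900], E[r] = 1.5200, γ^t·E[r] = 0.972800, running G = 3.900800
t=3: π = [0.3580, 0.3652, 0.2768], E[r] = 1.5492, γ^t·E[r] = 0.793190, running G = 4.693990
t=4: π = [0.3554, 0.3642, 0.2804], E[r] = 1.5406, γ^t·E[r] = 0.631013, running G = 5.325004
t=5: π = [0.3561, 0.3645, 0.2794], E[r] = 1.5429, γ^t·E[r] = 0.505568, running G = 5.830572
t=6: π = [0.3559, 0.3644, 0.2797], E[r] = 1.5422, γ^t·E[r] = 0.404288, running G = 6.234860
t=7: π = [0.3559, 0.3644, 0.2796], E[r] = 1.5424, γ^t·E[r] = 0.323467, running G = 6.558327
t=8: π = [0.3559, 0.3644, 0.2797], E[r] = 1.5424, γ^t·E[r] = 0.258766, running G = 6.817093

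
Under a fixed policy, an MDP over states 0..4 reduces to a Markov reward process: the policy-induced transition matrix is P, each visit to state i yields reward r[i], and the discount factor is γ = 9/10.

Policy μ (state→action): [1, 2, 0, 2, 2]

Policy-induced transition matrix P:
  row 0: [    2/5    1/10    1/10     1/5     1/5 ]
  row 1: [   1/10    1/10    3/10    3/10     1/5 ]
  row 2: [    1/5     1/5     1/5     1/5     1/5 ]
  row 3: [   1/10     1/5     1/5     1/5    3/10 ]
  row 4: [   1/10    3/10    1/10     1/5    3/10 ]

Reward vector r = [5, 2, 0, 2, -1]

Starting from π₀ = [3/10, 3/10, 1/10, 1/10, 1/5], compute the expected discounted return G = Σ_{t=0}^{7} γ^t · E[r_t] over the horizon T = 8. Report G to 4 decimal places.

G = 8.8893

t=0: π = [0.3000, 0.3000, 0.1000, 0.1000, 0.2000], E[r] = 2.1000, γ^t·E[r] = 2.100000, running G = 2.100000
t=1: π = [0.2000, 0.1600, 0.1800, 0.2300, 0.2300], E[r] = 1.5500, γ^t·E[r] = 1.395000, running G = 3.495000
t=2: π = [0.1780, 0.1870, 0.1730, 0.2160, 0.2460], E[r] = 1.4500, γ^t·E[r] = 1.174500, running G = 4.669500
t=3: π = [0.1707, 0.1881, 0.1763, 0.2187, 0.2462], E[r] = 1.4209, γ^t·E[r] = 1.035836, running G = 5.705336
t=4: π = [0.1688, 0.1887, 0.1771, 0.2188, 0.2465], E[r] = 1.4128, γ^t·E[r] = 0.926945, running G = 6.632281
t=5: π = [0.1684, 0.1889, 0.1773, 0.2189, 0.2465], E[r] = 1.4108, γ^t·E[r] = 0.833075, running G = 7.465356
t=6: π = [0.1682, 0.1889, 0.1774, 0.2189, 0.2465], E[r] = 1.4103, γ^t·E[r] = 0.749496, running G = 8.214852
t=7: π = [0.1682, 0.1889, 0.1774, 0.2189, 0.2465], E[r] = 1.4102, γ^t·E[r] = 0.674485, running G = 8.889337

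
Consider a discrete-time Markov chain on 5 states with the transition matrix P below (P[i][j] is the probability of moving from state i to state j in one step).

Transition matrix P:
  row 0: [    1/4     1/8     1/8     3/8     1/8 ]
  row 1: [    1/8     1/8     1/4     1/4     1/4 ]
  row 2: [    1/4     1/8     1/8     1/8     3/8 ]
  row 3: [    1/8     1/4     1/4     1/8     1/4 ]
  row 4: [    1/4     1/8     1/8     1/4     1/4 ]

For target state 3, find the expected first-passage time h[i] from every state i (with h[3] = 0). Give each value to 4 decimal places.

h = [3.3433, 3.9403, 4.2985, 0.0000, 3.8209]

First-step conditioning: h[3] = 0; for i ≠ 3, h[i] = 1 + Σ_k P[i][k]·h[k].
  h[0] = 1 + 1/4·h[0] + 1/8·h[1] + 1/8·h[2] + 1/8·h[4]
  h[1] = 1 + 1/8·h[0] + 1/8·h[1] + 1/4·h[2] + 1/4·h[4]
  h[2] = 1 + 1/4·h[0] + 1/8·h[1] + 1/8·h[2] + 3/8·h[4]
  h[4] = 1 + 1/4·h[0] + 1/8·h[1] + 1/8·h[2] + 1/4·h[4]
Solving the 4×4 linear system over states ≠ 3 gives exactly h = [224/67, 264/67, 288/67, 0, 256/67] (h[3] = 0 is the target).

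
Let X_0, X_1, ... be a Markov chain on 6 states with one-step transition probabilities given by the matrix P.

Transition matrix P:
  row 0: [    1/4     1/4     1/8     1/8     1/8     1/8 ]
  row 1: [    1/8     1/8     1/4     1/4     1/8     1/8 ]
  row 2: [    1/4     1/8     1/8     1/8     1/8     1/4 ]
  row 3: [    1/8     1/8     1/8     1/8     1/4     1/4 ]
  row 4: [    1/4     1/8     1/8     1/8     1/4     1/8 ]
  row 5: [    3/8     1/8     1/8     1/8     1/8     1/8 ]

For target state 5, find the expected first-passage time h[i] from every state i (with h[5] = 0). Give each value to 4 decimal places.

First-step conditioning: h[5] = 0; for i ≠ 5, h[i] = 1 + Σ_k P[i][k]·h[k].
  h[0] = 1 + 1/4·h[0] + 1/4·h[1] + 1/8·h[2] + 1/8·h[3] + 1/8·h[4]
  h[1] = 1 + 1/8·h[0] + 1/8·h[1] + 1/4·h[2] + 1/4·h[3] + 1/8·h[4]
  h[2] = 1 + 1/4·h[0] + 1/8·h[1] + 1/8·h[2] + 1/8·h[3] + 1/8·h[4]
  h[3] = 1 + 1/8·h[0] + 1/8·h[1] + 1/8·h[2] + 1/8·h[3] + 1/4·h[4]
  h[4] = 1 + 1/4·h[0] + 1/8·h[1] + 1/8·h[2] + 1/8·h[3] + 1/4·h[4]
Solving the 5×5 linear system over states ≠ 5 gives exactly h = [4152/671, 4040/671, 3647/671, 3649/671, 4168/671, 0] (h[5] = 0 is the target).

h = [6.1878, 6.0209, 5.4352, 5.4382, 6.2116, 0.0000]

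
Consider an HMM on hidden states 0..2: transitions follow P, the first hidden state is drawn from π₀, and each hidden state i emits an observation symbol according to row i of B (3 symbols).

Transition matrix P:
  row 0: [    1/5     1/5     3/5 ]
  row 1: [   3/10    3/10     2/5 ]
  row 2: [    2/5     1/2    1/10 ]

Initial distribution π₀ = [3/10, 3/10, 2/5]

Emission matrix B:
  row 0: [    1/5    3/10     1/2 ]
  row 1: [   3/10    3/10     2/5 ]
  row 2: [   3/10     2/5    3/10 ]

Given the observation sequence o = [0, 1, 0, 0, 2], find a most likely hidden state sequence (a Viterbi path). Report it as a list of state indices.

path = [2, 0, 2, 1, 0]

t=0: δ = [6.000e-02, 9.000e-02, 1.200e-01]  (obs o_0=0)
t=1: δ = [1.440e-02, 1.800e-02, 1.440e-02]  ψ = [2, 2, 0]  (obs o_1=1)
t=2: δ = [1.152e-03, 2.160e-03, 2.592e-03]  ψ = [2, 2, 0]  (obs o_2=0)
t=3: δ = [2.074e-04, 3.888e-04, 2.592e-04]  ψ = [2, 2, 1]  (obs o_3=0)
t=4: δ = [5.832e-05, 5.184e-05, 4.666e-05]  ψ = [1, 2, 1]  (obs o_4=2)
backtrack: best end state = 0; path = [2, 0, 2, 1, 0]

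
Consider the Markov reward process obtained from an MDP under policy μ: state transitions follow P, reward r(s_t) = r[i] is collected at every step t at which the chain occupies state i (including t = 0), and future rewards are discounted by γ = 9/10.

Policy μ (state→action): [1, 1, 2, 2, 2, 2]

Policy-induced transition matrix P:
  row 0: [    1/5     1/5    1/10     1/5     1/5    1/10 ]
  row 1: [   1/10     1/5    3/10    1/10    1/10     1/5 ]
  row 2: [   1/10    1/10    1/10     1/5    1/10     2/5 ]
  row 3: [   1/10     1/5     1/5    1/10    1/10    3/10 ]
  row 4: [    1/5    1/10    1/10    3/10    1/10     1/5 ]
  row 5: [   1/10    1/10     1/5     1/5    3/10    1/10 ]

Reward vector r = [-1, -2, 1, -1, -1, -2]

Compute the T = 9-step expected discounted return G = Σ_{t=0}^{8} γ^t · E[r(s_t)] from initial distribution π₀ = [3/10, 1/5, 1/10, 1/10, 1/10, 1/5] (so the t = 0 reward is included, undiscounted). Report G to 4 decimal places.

t=0: π = [0.3000, 0.2000, 0.1000, 0.1000, 0.1000, 0.2000], E[r] = -1.2000, γ^t·E[r] = -1.200000, running G = -1.200000
t=1: π = [0.1400, 0.1600, 0.1700, 0.1800, 0.1700, 0.1800], E[r] = -1.0000, γ^t·E[r] = -0.900000, running G = -2.100000
t=2: π = [0.1310, 0.1480, 0.1680, 0.1830, 0.1500, 0.2200], E[r] = -1.0320, γ^t·E[r] = -0.835920, running G = -2.935920
t=3: π = [0.1281, 0.1462, 0.1699, 0.1819, 0.1571, 0.2168], E[r] = -1.0232, γ^t·E[r] = -0.745913, running G = -3.681833
t=4: π = [0.1285, 0.1456, 0.1691, 0.1829, 0.1562, 0.2177], E[r] = -1.0251, γ^t·E[r] = -0.672555, running G = -4.354388
t=5: π = [0.1285, 0.1457, 0.1692, 0.1828, 0.1564, 0.2175], E[r] = -1.0248, γ^t·E[r] = -0.605153, running G = -4.959541
t=6: π = [0.1285, 0.1457, 0.1692, 0.1828, 0.1563, 0.2175], E[r] = -1.0249, γ^t·E[r] = -0.544662, running G = -5.504203
t=7: π = [0.1285, 0.1457, 0.1692, 0.1828, 0.1564, 0.2175], E[r] = -1.0249, γ^t·E[r] = -0.490192, running G = -5.994395
t=8: π = [0.1285, 0.1457, 0.1692, 0.1828, 0.1564, 0.2175], E[r] = -1.0249, γ^t·E[r] = -0.441173, running G = -6.435568

G = -6.4356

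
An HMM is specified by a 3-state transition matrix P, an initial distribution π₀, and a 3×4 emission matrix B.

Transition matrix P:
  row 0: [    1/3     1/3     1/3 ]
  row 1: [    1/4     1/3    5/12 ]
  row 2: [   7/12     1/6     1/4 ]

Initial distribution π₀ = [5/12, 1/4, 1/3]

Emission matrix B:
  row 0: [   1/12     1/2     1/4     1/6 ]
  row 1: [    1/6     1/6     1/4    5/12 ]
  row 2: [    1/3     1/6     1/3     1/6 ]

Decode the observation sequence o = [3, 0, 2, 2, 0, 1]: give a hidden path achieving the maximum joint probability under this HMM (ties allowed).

t=0: δ = [6.944e-02, 1.042e-01, 5.556e-02]  (obs o_0=3)
t=1: δ = [2.701e-03, 5.787e-03, 1.447e-02]  ψ = [2, 1, 1]  (obs o_1=0)
t=2: δ = [2.110e-03, 6.028e-04, 1.206e-03]  ψ = [2, 2, 2]  (obs o_2=2)
t=3: δ = [1.758e-04, 1.758e-04, 2.344e-04]  ψ = [0, 0, 0]  (obs o_3=2)
t=4: δ = [1.140e-05, 9.768e-06, 2.442e-05]  ψ = [2, 0, 1]  (obs o_4=0)
t=5: δ = [7.122e-06, 6.783e-07, 1.017e-06]  ψ = [2, 2, 2]  (obs o_5=1)
backtrack: best end state = 0; path = [1, 2, 0, 1, 2, 0]

path = [1, 2, 0, 1, 2, 0]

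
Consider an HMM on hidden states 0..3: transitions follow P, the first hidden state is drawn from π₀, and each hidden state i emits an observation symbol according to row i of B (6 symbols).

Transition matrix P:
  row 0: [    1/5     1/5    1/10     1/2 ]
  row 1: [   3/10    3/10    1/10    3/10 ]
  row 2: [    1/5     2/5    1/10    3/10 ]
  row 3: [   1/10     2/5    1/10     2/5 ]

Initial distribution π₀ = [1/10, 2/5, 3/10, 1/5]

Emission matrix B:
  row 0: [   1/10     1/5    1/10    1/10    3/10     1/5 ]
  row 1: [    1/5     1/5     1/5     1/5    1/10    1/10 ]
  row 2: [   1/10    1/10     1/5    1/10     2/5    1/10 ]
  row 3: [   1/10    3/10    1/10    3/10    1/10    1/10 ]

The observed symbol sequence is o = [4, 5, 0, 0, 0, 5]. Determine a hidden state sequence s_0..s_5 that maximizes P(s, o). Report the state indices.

path = [2, 0, 3, 1, 1, 0]

t=0: δ = [3.000e-02, 4.000e-02, 1.200e-01, 2.000e-02]  (obs o_0=4)
t=1: δ = [4.800e-03, 4.800e-03, 1.200e-03, 3.600e-03]  ψ = [2, 2, 2, 2]  (obs o_1=5)
t=2: δ = [1.440e-04, 2.880e-04, 4.800e-05, 2.400e-04]  ψ = [1, 1, 0, 0]  (obs o_2=0)
t=3: δ = [8.640e-06, 1.920e-05, 2.880e-06, 9.600e-06]  ψ = [1, 3, 1, 3]  (obs o_3=0)
t=4: δ = [5.760e-07, 1.152e-06, 1.920e-07, 5.760e-07]  ψ = [1, 1, 1, 1]  (obs o_4=0)
t=5: δ = [6.912e-08, 3.456e-08, 1.152e-08, 3.456e-08]  ψ = [1, 1, 1, 1]  (obs o_5=5)
backtrack: best end state = 0; path = [2, 0, 3, 1, 1, 0]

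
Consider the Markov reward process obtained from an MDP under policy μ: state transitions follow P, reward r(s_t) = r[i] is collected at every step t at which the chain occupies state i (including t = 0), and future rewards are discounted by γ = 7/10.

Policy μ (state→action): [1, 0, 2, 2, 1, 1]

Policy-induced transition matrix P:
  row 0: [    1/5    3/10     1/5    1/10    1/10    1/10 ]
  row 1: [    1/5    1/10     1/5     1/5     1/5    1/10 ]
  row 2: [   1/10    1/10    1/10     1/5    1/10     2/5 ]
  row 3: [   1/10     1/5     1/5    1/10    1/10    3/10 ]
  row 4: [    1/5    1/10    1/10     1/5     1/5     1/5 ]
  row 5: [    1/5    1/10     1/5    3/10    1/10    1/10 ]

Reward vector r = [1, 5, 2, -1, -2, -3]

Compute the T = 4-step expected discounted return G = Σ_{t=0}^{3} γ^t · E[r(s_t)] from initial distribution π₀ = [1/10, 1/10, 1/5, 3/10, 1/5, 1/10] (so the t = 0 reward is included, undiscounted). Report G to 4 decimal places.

t=0: π = [0.1000, 0.1000, 0.2000, 0.3000, 0.2000, 0.1000], E[r] = 0.0000, γ^t·E[r] = 0.000000, running G = 0.000000
t=1: π = [0.1500, 0.1500, 0.1600, 0.1700, 0.1300, 0.2400], E[r] = 0.0700, γ^t·E[r] = 0.049000, running G = 0.049000
t=2: π = [0.1670, 0.1470, 0.1710, 0.1920, 0.1280, 0.1950], E[r] = 0.2110, γ^t·E[r] = 0.103390, running G = 0.152390
t=3: π = [0.1637, 0.1526, 0.1701, 0.1836, 0.1275, 0.2025], E[r] = 0.2208, γ^t·E[r] = 0.075734, running G = 0.228124

G = 0.2281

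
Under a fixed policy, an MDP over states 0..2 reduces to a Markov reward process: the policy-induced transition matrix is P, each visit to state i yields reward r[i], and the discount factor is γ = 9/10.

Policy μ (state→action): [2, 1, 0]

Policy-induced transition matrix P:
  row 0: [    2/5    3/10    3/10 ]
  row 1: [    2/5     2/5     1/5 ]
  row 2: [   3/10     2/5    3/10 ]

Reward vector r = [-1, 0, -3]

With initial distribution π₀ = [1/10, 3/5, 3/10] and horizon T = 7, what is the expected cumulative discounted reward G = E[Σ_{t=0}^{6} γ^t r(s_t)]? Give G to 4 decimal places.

G = -5.8402

t=0: π = [0.1000, 0.6000, 0.3000], E[r] = -1.0000, γ^t·E[r] = -1.000000, running G = -1.000000
t=1: π = [0.3700, 0.3900, 0.2400], E[r] = -1.0900, γ^t·E[r] = -0.981000, running G = -1.981000
t=2: π = [0.3760, 0.3630, 0.2610], E[r] = -1.1590, γ^t·E[r] = -0.938790, running G = -2.919790
t=3: π = [0.3739, 0.3624, 0.2637], E[r] = -1.1650, γ^t·E[r] = -0.849285, running G = -3.769075
t=4: π = [0.3736, 0.3626, 0.2638], E[r] = -1.1649, γ^t·E[r] = -0.764297, running G = -4.533372
t=5: π = [0.3736, 0.3626, 0.2637], E[r] = -1.1648, γ^t·E[r] = -0.687827, running G = -5.221199
t=6: π = [0.3736, 0.3626, 0.2637], E[r] = -1.1648, γ^t·E[r] = -0.619041, running G = -5.840240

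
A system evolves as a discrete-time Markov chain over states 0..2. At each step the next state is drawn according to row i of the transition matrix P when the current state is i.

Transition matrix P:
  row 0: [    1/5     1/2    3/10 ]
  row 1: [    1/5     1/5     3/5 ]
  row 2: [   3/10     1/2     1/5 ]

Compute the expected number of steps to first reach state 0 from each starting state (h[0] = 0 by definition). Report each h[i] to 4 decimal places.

First-step conditioning: h[0] = 0; for i ≠ 0, h[i] = 1 + Σ_k P[i][k]·h[k].
  h[1] = 1 + 1/5·h[1] + 3/5·h[2]
  h[2] = 1 + 1/2·h[1] + 1/5·h[2]
Solving the 2×2 linear system over states ≠ 0 gives exactly h = [0, 70/17, 65/17] (h[0] = 0 is the target).

h = [0.0000, 4.1176, 3.8235]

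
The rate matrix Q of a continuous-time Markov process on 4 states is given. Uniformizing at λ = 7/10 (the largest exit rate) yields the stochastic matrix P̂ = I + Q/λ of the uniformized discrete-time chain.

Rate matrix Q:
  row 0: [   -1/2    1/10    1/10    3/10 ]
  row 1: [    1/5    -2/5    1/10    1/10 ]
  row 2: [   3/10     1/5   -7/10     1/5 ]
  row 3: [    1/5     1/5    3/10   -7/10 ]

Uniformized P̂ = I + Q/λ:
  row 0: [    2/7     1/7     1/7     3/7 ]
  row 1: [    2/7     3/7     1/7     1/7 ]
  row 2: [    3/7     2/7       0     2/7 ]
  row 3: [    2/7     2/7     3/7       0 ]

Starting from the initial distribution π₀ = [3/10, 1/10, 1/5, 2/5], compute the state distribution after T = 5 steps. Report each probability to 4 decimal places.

π = [0.3115, 0.2813, 0.1817, 0.2256]

t=0: π = [0.3000, 0.1000, 0.2000, 0.4000]
t=1: π = [0.3143, 0.2571, 0.2286, 0.2000]
t=2: π = [0.3184, 0.2776, 0.1673, 0.2367]
t=3: π = [0.3096, 0.2799, 0.1866, 0.2239]
t=4: π = [0.3124, 0.2815, 0.1802, 0.2260]
t=5: π = [0.3115, 0.2813, 0.1817, 0.2256]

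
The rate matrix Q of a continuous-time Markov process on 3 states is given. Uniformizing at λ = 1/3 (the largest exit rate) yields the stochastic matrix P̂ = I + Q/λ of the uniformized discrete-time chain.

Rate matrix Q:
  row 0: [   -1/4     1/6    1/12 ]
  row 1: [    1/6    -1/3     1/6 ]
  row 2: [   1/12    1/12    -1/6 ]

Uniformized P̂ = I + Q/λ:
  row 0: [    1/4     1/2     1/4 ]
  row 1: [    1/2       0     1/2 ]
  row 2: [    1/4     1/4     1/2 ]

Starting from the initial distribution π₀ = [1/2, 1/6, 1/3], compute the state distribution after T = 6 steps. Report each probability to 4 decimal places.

t=0: π = [0.5000, 0.1667, 0.3333]
t=1: π = [0.2917, 0.3333, 0.3750]
t=2: π = [0.3333, 0.2396, 0.4271]
t=3: π = [0.3099, 0.2734, 0.4167]
t=4: π = [0.3184, 0.2591, 0.4225]
t=5: π = [0.3148, 0.2648, 0.4204]
t=6: π = [0.3162, 0.2625, 0.4213]

π = [0.3162, 0.2625, 0.4213]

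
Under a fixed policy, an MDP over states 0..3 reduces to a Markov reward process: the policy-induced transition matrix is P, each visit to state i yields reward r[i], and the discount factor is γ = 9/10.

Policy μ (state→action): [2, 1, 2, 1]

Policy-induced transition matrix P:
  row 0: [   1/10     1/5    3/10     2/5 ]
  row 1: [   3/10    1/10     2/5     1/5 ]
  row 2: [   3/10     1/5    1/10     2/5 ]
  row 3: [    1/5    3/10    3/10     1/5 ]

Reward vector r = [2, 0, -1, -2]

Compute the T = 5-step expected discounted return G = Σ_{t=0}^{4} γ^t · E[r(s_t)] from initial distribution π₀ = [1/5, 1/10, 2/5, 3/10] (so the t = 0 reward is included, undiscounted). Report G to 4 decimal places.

G = -1.8787

t=0: π = [0.2000, 0.1000, 0.4000, 0.3000], E[r] = -0.6000, γ^t·E[r] = -0.600000, running G = -0.600000
t=1: π = [0.2300, 0.2200, 0.2300, 0.3200], E[r] = -0.4100, γ^t·E[r] = -0.369000, running G = -0.969000
t=2: π = [0.2220, 0.2100, 0.2760, 0.2920], E[r] = -0.4160, γ^t·E[r] = -0.336960, running G = -1.305960
t=3: π = [0.2264, 0.2082, 0.2658, 0.2996], E[r] = -0.4122, γ^t·E[r] = -0.300494, running G = -1.606454
t=4: π = [0.2248, 0.2091, 0.2677, 0.2984], E[r] = -0.4150, γ^t·E[r] = -0.272295, running G = -1.878748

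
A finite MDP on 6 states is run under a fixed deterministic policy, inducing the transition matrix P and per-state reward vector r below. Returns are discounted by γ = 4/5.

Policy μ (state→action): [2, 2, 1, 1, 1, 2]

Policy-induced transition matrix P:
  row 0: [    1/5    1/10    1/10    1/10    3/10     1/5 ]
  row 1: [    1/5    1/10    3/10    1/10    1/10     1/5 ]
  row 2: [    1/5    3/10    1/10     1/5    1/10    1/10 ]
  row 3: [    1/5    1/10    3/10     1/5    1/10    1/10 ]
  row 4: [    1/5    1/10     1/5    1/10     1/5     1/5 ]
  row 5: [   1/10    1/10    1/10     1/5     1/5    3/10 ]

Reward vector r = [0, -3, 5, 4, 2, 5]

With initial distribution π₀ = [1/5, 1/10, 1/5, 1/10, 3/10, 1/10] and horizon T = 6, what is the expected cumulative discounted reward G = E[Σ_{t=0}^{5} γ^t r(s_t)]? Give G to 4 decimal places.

G = 8.4339

t=0: π = [0.2000, 0.1000, 0.2000, 0.1000, 0.3000, 0.1000], E[r] = 2.2000, γ^t·E[r] = 2.200000, running G = 2.200000
t=1: π = [0.1900, 0.1400, 0.1700, 0.1400, 0.1800, 0.1800], E[r] = 2.2500, γ^t·E[r] = 1.800000, running G = 4.000000
t=2: π = [0.1820, 0.1340, 0.1740, 0.1490, 0.1740, 0.1870], E[r] = 2.3470, γ^t·E[r] = 1.502080, running G = 5.502080
t=3: π = [0.1813, 0.1348, 0.1740, 0.1510, 0.1725, 0.1864], E[r] = 2.3466, γ^t·E[r] = 1.201459, running G = 6.703539
t=4: π = [0.1814, 0.1348, 0.1744, 0.1511, 0.1722, 0.1861], E[r] = 2.3472, γ^t·E[r] = 0.961417, running G = 7.664956
t=5: π = [0.1814, 0.1349, 0.1744, 0.1512, 0.1721, 0.1861], E[r] = 2.3465, γ^t·E[r] = 0.768915, running G = 8.433871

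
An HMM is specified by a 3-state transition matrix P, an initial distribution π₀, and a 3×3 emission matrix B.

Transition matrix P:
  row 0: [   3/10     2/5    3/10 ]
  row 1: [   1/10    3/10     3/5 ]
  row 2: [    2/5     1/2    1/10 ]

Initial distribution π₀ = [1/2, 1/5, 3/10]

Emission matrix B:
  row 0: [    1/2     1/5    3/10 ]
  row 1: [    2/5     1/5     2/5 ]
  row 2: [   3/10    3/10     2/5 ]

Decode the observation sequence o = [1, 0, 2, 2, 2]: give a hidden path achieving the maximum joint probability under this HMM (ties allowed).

path = [2, 1, 2, 1, 2]

t=0: δ = [1.000e-01, 4.000e-02, 9.000e-02]  (obs o_0=1)
t=1: δ = [1.800e-02, 1.800e-02, 9.000e-03]  ψ = [2, 2, 0]  (obs o_1=0)
t=2: δ = [1.620e-03, 2.880e-03, 4.320e-03]  ψ = [0, 0, 1]  (obs o_2=2)
t=3: δ = [5.184e-04, 8.640e-04, 6.912e-04]  ψ = [2, 2, 1]  (obs o_3=2)
t=4: δ = [8.294e-05, 1.382e-04, 2.074e-04]  ψ = [2, 2, 1]  (obs o_4=2)
backtrack: best end state = 2; path = [2, 1, 2, 1, 2]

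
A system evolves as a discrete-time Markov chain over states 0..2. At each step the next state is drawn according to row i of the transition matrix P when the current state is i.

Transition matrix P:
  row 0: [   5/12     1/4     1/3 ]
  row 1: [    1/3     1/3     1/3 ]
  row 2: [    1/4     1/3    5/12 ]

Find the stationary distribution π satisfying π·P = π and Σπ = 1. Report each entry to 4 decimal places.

Balance equations π_j = Σ_i π_i·P[i][j]:
  π_0 = 5/12·π_0 + 1/3·π_1 + 1/4·π_2
  π_1 = 1/4·π_0 + 1/3·π_1 + 1/3·π_2
  normalize: π_0 + π_1 + π_2 = 1
Solving the linear system gives exactly π = [40/121, 37/121, 4/11].

π = [0.3306, 0.3058, 0.3636]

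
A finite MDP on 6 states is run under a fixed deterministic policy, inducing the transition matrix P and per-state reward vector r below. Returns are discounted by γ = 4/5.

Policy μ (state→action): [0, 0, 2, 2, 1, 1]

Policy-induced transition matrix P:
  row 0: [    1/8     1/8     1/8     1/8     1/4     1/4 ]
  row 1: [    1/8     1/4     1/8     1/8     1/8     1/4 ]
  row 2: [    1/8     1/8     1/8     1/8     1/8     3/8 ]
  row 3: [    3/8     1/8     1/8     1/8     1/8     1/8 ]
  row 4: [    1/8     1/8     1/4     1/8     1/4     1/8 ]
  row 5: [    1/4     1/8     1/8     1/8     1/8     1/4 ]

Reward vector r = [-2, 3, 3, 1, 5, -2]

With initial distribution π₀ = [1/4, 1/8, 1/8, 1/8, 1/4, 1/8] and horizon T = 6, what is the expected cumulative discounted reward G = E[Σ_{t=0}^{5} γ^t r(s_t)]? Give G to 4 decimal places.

G = 4.2204

t=0: π = [0.2500, 0.1250, 0.1250, 0.1250, 0.2500, 0.1250], E[r] = 1.3750, γ^t·E[r] = 1.375000, running G = 1.375000
t=1: π = [0.1719, 0.1406, 0.1563, 0.1250, 0.1875, 0.2188], E[r] = 1.1719, γ^t·E[r] = 0.937500, running G = 2.312500
t=2: π = [0.1836, 0.1426, 0.1484, 0.1250, 0.1699, 0.2305], E[r] = 1.0195, γ^t·E[r] = 0.652500, running G = 2.965000
t=3: π = [0.1851, 0.1428, 0.1462, 0.1250, 0.1692, 0.2317], E[r] = 1.0046, γ^t·E[r] = 0.514375, running G = 3.479375
t=4: π = [0.1852, 0.1429, 0.1461, 0.1250, 0.1693, 0.2315], E[r] = 1.0050, γ^t·E[r] = 0.411638, running G = 3.891013
t=5: π = [0.1852, 0.1429, 0.1462, 0.1250, 0.1693, 0.2315], E[r] = 1.0053, γ^t·E[r] = 0.329405, running G = 4.220418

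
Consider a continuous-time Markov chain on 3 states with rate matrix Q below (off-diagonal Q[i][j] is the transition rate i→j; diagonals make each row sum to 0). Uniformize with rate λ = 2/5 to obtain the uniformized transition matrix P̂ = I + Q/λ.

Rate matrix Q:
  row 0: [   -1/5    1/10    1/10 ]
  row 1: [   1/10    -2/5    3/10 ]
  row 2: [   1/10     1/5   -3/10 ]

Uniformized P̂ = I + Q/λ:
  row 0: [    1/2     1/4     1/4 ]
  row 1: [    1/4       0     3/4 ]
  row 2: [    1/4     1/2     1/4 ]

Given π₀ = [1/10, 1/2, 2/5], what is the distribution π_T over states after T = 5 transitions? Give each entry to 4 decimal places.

π = [0.3331, 0.2733, 0.3936]

t=0: π = [0.1000, 0.5000, 0.4000]
t=1: π = [0.2750, 0.2250, 0.5000]
t=2: π = [0.3188, 0.3188, 0.3625]
t=3: π = [0.3297, 0.2609, 0.4094]
t=4: π = [0.3324, 0.2871, 0.3805]
t=5: π = [0.3331, 0.2733, 0.3936]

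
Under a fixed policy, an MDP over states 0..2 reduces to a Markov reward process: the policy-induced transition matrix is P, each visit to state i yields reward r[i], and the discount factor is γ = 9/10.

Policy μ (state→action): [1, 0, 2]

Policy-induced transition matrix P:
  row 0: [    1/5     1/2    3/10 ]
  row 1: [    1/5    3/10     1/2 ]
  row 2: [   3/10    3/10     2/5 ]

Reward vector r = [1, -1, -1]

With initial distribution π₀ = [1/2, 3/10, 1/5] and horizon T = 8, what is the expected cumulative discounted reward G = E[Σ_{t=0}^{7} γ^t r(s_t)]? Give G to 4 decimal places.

t=0: π = [0.5000, 0.3000, 0.2000], E[r] = 0.0000, γ^t·E[r] = 0.000000, running G = 0.000000
t=1: π = [0.2200, 0.4000, 0.3800], E[r] = -0.5600, γ^t·E[r] = -0.504000, running G = -0.504000
t=2: π = [0.2380, 0.3440, 0.4180], E[r] = -0.5240, γ^t·E[r] = -0.424440, running G = -0.928440
t=3: π = [0.2418, 0.3476, 0.4106], E[r] = -0.5164, γ^t·E[r] = -0.376456, running G = -1.304896
t=4: π = [0.2411, 0.3484, 0.4106], E[r] = -0.5179, γ^t·E[r] = -0.339781, running G = -1.644677
t=5: π = [0.2411, 0.3482, 0.4107], E[r] = -0.5179, γ^t·E[r] = -0.305805, running G = -1.950482
t=6: π = [0.2411, 0.3482, 0.4107], E[r] = -0.5179, γ^t·E[r] = -0.275209, running G = -2.225691
t=7: π = [0.2411, 0.3482, 0.4107], E[r] = -0.5179, γ^t·E[r] = -0.247689, running G = -2.473380

G = -2.4734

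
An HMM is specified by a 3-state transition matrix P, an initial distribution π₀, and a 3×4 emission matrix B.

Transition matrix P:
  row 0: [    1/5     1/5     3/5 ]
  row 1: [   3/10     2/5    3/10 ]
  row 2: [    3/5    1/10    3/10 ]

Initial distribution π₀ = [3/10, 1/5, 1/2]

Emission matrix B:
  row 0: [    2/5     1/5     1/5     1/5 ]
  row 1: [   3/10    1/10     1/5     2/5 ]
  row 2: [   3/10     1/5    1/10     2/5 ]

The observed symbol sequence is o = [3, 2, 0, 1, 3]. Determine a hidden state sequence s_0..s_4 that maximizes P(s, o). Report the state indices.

path = [2, 0, 2, 0, 2]

t=0: δ = [6.000e-02, 8.000e-02, 2.000e-01]  (obs o_0=3)
t=1: δ = [2.400e-02, 6.400e-03, 6.000e-03]  ψ = [2, 1, 2]  (obs o_1=2)
t=2: δ = [1.920e-03, 1.440e-03, 4.320e-03]  ψ = [0, 0, 0]  (obs o_2=0)
t=3: δ = [5.184e-04, 5.760e-05, 2.592e-04]  ψ = [2, 1, 2]  (obs o_3=1)
t=4: δ = [3.110e-05, 4.147e-05, 1.244e-04]  ψ = [2, 0, 0]  (obs o_4=3)
backtrack: best end state = 2; path = [2, 0, 2, 0, 2]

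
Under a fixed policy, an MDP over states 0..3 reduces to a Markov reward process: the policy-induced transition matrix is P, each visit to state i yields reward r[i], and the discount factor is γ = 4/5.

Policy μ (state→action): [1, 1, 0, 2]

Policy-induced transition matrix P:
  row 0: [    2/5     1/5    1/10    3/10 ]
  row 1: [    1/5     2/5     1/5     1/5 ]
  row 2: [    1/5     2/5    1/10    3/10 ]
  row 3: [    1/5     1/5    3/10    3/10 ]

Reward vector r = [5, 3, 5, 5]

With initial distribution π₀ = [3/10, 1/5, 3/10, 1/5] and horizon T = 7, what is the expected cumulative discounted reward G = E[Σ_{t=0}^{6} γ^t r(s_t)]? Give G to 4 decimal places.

G = 17.6093

t=0: π = [0.3000, 0.2000, 0.3000, 0.2000], E[r] = 4.6000, γ^t·E[r] = 4.600000, running G = 4.600000
t=1: π = [0.2600, 0.3000, 0.1600, 0.2800], E[r] = 4.4000, γ^t·E[r] = 3.520000, running G = 8.120000
t=2: π = [0.2520, 0.2920, 0.1860, 0.2700], E[r] = 4.4160, γ^t·E[r] = 2.826240, running G = 10.946240
t=3: π = [0.2504, 0.2956, 0.1832, 0.2708], E[r] = 4.4088, γ^t·E[r] = 2.257306, running G = 13.203546
t=4: π = [0.2501, 0.2958, 0.1837, 0.2704], E[r] = 4.4085, γ^t·E[r] = 1.805713, running G = 15.009259
t=5: π = [0.2500, 0.2959, 0.1837, 0.2704], E[r] = 4.4082, γ^t·E[r] = 1.444482, running G = 16.453741
t=6: π = [0.2500, 0.2959, 0.1837, 0.2704], E[r] = 4.4082, γ^t·E[r] = 1.155577, running G = 17.609317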